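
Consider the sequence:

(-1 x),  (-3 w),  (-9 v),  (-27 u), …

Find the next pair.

(-81 t)

First value goes -1, -3, -9, -27 → -81 (×3 each step).
Letter: letters move back 1 place in the alphabet, so x, w, v, u → t.
Putting it together: (-81 t).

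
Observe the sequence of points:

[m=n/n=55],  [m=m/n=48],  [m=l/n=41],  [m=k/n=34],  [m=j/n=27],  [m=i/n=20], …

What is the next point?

[m=h/n=13]

M: n, m, l, k, j, i → h (letters move back 1 place in the alphabet).
N — −7 each step: 55, 48, 41, 34, 27, 20 → 13.
Combining the parts gives [m=h/n=13].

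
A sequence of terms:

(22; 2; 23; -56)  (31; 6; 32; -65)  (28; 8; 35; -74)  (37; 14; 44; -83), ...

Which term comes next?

(34; 22; 47; -92)

First entry — alternating steps +9, −3, +9, −3, …: 22, 31, 28, 37 → 34.
For the second entry, each term is the sum of the two before it: 2, 6, 8, 14 → 22.
Third entry: alternating steps +9, +3, +9, +3, …; 23, 32, 35, 44 → 47.
Fourth entry — −9 each step: -56, -65, -74, -83 → -92.
Putting it together: (34; 22; 47; -92).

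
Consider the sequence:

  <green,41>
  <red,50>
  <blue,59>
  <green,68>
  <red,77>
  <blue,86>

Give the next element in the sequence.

Colour: repeats green → red → blue, so green, red, blue, green, red, blue → green.
Second coordinate: +9 each step, so 41, 50, 59, 68, 77, 86 → 95.
So the next element is <green,95>.

<green,95>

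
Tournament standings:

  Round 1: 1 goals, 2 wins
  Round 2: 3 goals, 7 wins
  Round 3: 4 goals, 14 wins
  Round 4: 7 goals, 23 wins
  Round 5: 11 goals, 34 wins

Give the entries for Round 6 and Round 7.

18 goals, 47 wins; 29 goals, 62 wins

Goals: each term is the sum of the two before it; 1, 3, 4, 7, 11 → 18 → 29.
Wins goes 2, 7, 14, 23, 34 → 47 → 62 (differences are 5, 7, 9, … (increasing by 2 each time)).
Putting the parts together: 18 goals, 47 wins and then 29 goals, 62 wins.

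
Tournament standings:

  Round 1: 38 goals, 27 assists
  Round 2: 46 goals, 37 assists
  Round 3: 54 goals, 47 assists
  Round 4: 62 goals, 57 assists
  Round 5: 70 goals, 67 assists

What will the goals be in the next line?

78

Goals: +8 each step, so 38, 46, 54, 62, 70 → 78.
Assists: 27, 37, 47, 57, 67 → 77 (+10 each step).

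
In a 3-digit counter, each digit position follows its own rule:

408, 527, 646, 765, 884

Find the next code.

For the first digit, +1 each step, mod 10: 4, 5, 6, 7, 8 → 9.
For the second digit, +2 each step, mod 10: 0, 2, 4, 6, 8 → 0.
Third digit: 8, 7, 6, 5, 4 → 3 (−1 each step, mod 10).
Combining the parts gives 903.

903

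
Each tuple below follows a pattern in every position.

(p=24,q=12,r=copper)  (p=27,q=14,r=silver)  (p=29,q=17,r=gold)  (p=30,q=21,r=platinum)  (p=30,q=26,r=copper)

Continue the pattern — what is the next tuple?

(p=29,q=32,r=silver)

P: 24, 27, 29, 30, 30 → 29 (differences are 3, 2, 1, … (decreasing by 1 each time)).
Q — differences are 2, 3, 4, … (increasing by 1 each time): 12, 14, 17, 21, 26 → 32.
R goes copper, silver, gold, platinum, copper → silver (repeats copper → silver → gold → platinum).
So the next tuple is (p=29,q=32,r=silver).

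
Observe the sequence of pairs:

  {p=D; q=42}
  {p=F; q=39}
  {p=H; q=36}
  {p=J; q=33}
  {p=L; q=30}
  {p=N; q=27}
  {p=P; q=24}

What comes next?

P: D, F, H, J, L, N, P → R (letters move forward 2 places in the alphabet).
For the q, −3 each step: 42, 39, 36, 33, 30, 27, 24 → 21.
Combining the parts gives {p=R; q=21}.

{p=R; q=21}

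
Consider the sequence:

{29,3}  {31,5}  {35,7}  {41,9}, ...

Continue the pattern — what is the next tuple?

First component — differences are 2, 4, 6, … (increasing by 2 each time): 29, 31, 35, 41 → 49.
For the second component, +2 each step: 3, 5, 7, 9 → 11.
So the next tuple is {49,11}.

{49,11}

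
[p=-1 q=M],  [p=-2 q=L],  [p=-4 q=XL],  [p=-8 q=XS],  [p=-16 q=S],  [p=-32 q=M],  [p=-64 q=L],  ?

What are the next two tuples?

P: ×2 each step; -1, -2, -4, -8, -16, -32, -64 → -128 → -256.
Q — repeats M → L → XL → XS → S: M, L, XL, XS, S, M, L → XL → XS.
So the next two tuples are [p=-128 q=XL] and [p=-256 q=XS].

[p=-128 q=XL], [p=-256 q=XS]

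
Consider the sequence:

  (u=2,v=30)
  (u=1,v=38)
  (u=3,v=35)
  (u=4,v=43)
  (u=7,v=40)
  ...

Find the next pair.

U goes 2, 1, 3, 4, 7 → 11 (each term is the sum of the two before it).
V: alternating steps +8, −3, +8, −3, …; 30, 38, 35, 43, 40 → 48.
So the next pair is (u=11,v=48).

(u=11,v=48)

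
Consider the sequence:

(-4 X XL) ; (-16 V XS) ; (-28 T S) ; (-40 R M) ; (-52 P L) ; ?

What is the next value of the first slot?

First slot: −12 each step, so -4, -16, -28, -40, -52 → -64.
Letter: X, V, T, R, P → N (letters move back 2 places in the alphabet).
For the size, runs through clothing sizes XS→XL: XL, XS, S, M, L → XL.

-64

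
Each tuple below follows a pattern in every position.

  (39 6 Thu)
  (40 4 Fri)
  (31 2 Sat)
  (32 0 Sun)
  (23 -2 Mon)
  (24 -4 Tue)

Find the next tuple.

(15 -6 Wed)

For the first part, alternating steps +1, −9, +1, −9, …: 39, 40, 31, 32, 23, 24 → 15.
Second part — −2 each step: 6, 4, 2, 0, -2, -4 → -6.
Day: Thu, Fri, Sat, Sun, Mon, Tue → Wed (runs through the weekdays Mon→Sun).
Combining the parts gives (15 -6 Wed).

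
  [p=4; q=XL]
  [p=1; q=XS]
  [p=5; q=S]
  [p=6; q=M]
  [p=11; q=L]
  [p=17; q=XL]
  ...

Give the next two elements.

P: 4, 1, 5, 6, 11, 17 → 28 → 45 (each term is the sum of the two before it).
Q — repeats XL → XS → S → M → L: XL, XS, S, M, L, XL → XS → S.
So the next two elements are [p=28; q=XS] and [p=45; q=S].

[p=28; q=XS], [p=45; q=S]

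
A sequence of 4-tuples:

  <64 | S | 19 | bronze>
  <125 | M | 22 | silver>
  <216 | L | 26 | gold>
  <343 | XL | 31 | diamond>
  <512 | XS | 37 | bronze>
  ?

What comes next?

<729 | S | 44 | silver>

First value: perfect cubes: 4³, 5³, 6³, …, so 64, 125, 216, 343, 512 → 729.
Size: runs through clothing sizes XS→XL, so S, M, L, XL, XS → S.
Third value: 19, 22, 26, 31, 37 → 44 (differences are 3, 4, 5, … (increasing by 1 each time)).
Rank: bronze, silver, gold, diamond, bronze → silver (repeats bronze → silver → gold → diamond).
So the next 4-tuple is <729 | S | 44 | silver>.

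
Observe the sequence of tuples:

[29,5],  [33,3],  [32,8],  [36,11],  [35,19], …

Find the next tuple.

First part goes 29, 33, 32, 36, 35 → 39 (alternating steps +4, −1, +4, −1, …).
Second part: each term is the sum of the two before it, so 5, 3, 8, 11, 19 → 30.
So the next tuple is [39,30].

[39,30]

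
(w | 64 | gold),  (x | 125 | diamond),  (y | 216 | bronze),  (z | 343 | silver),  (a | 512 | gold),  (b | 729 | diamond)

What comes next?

Letter — letters move forward 1 place in the alphabet, wrapping Z→A: w, x, y, z, a, b → c.
Second component: 64, 125, 216, 343, 512, 729 → 1000 (perfect cubes: 4³, 5³, 6³, …).
Rank goes gold, diamond, bronze, silver, gold, diamond → bronze (repeats gold → diamond → bronze → silver).
Combining the parts gives (c | 1000 | bronze).

(c | 1000 | bronze)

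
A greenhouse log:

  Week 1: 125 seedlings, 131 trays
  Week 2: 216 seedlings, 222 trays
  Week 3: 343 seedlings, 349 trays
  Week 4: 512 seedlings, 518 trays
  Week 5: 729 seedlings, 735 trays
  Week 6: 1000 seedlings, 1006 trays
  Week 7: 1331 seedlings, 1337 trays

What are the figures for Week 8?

Seedlings: perfect cubes: 5³, 6³, 7³, …; 125, 216, 343, 512, 729, 1000, 1331 → 1728.
Trays — always 6 more than the seedlings: 131, 222, 349, 518, 735, 1006, 1337 → 1734.
So the next row is 1728 seedlings, 1734 trays.

1728 seedlings, 1734 trays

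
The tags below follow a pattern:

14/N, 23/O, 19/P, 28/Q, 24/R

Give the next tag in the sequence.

First component — alternating steps +9, −4, +9, −4, …: 14, 23, 19, 28, 24 → 33.
Letter: letters move forward 1 place in the alphabet, so N, O, P, Q, R → S.
So the next tag is 33/S.

33/S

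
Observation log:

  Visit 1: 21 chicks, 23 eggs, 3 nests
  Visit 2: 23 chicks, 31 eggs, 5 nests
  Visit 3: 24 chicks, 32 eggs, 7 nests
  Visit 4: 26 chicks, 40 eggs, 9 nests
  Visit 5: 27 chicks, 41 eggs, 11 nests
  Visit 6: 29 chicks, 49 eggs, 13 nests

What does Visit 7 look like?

30 chicks, 50 eggs, 15 nests

Chicks: 21, 23, 24, 26, 27, 29 → 30 (alternating steps +2, +1, +2, +1, …).
For the eggs, alternating steps +8, +1, +8, +1, …: 23, 31, 32, 40, 41, 49 → 50.
Nests: +2 each step; 3, 5, 7, 9, 11, 13 → 15.
So the next row is 30 chicks, 50 eggs, 15 nests.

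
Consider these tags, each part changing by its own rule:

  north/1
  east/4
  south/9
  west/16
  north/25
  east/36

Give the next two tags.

Direction goes north, east, south, west, north, east → south → west (repeats north → east → south → west).
Second component: perfect squares: 1², 2², 3², …, so 1, 4, 9, 16, 25, 36 → 49 → 64.
So the next two tags are south/49 and west/64.

south/49, west/64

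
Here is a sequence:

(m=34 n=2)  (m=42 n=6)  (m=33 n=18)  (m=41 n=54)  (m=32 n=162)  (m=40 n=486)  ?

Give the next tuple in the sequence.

(m=31 n=1458)

M: alternating steps +8, −9, +8, −9, …, so 34, 42, 33, 41, 32, 40 → 31.
N: ×3 each step, so 2, 6, 18, 54, 162, 486 → 1458.
Putting it together: (m=31 n=1458).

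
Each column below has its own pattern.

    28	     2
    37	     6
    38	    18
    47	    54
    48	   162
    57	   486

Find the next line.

58  1458

First component: 28, 37, 38, 47, 48, 57 → 58 (alternating steps +9, +1, +9, +1, …).
For the second component, ×3 each step: 2, 6, 18, 54, 162, 486 → 1458.
Putting it together: 58  1458.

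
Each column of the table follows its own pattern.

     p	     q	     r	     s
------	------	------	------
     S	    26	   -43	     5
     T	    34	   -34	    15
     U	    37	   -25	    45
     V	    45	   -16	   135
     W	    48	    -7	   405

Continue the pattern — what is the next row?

Column p — letters move forward 1 place in the alphabet: S, T, U, V, W → X.
Column q: alternating steps +8, +3, +8, +3, …; 26, 34, 37, 45, 48 → 56.
Column r: +9 each step, so -43, -34, -25, -16, -7 → 2.
Column s — ×3 each step: 5, 15, 45, 135, 405 → 1215.
Putting it together: X  56  2  1215.

X  56  2  1215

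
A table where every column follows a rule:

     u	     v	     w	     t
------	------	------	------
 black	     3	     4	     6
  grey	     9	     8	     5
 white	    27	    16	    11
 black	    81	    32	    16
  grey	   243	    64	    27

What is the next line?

Column u: repeats black → grey → white; black, grey, white, black, grey → white.
Column v — ×3 each step: 3, 9, 27, 81, 243 → 729.
For the column w, ×2 each step: 4, 8, 16, 32, 64 → 128.
For the column t, each term is the sum of the two before it: 6, 5, 11, 16, 27 → 43.
So the next line is white  729  128  43.

white  729  128  43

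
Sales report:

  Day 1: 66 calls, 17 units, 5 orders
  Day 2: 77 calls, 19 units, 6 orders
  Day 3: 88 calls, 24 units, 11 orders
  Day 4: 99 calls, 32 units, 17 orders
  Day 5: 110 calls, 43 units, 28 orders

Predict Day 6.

Calls: +11 each step; 66, 77, 88, 99, 110 → 121.
Units: 17, 19, 24, 32, 43 → 57 (differences are 2, 5, 8, … (increasing by 3 each time)).
Orders — each term is the sum of the two before it: 5, 6, 11, 17, 28 → 45.
So the next row is 121 calls, 57 units, 45 orders.

121 calls, 57 units, 45 orders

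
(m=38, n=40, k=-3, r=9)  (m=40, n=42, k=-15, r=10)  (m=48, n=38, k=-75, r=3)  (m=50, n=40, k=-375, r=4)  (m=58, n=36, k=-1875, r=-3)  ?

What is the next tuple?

(m=60, n=38, k=-9375, r=-2)

M: 38, 40, 48, 50, 58 → 60 (alternating steps +2, +8, +2, +8, …).
N goes 40, 42, 38, 40, 36 → 38 (alternating steps +2, −4, +2, −4, …).
K — ×5 each step: -3, -15, -75, -375, -1875 → -9375.
R: 9, 10, 3, 4, -3 → -2 (alternating steps +1, −7, +1, −7, …).
Combining the parts gives (m=60, n=38, k=-9375, r=-2).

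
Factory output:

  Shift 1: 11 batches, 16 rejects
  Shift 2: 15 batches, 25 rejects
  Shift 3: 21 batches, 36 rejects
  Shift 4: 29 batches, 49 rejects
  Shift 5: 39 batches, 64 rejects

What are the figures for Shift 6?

51 batches, 81 rejects

Batches — differences are 4, 6, 8, … (increasing by 2 each time): 11, 15, 21, 29, 39 → 51.
Rejects goes 16, 25, 36, 49, 64 → 81 (perfect squares: 4², 5², 6², …).
Combining the parts gives 51 batches, 81 rejects.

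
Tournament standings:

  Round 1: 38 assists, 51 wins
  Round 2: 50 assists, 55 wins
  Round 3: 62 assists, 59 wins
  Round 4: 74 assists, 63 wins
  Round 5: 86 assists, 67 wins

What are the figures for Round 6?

Assists: +12 each step, so 38, 50, 62, 74, 86 → 98.
Wins: +4 each step; 51, 55, 59, 63, 67 → 71.
Putting it together: 98 assists, 71 wins.

98 assists, 71 wins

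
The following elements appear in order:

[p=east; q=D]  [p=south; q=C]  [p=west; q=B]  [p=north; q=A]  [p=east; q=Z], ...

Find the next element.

[p=south; q=Y]

P — repeats east → south → west → north: east, south, west, north, east → south.
Q goes D, C, B, A, Z → Y (letters move back 1 place in the alphabet, wrapping A→Z).
Combining the parts gives [p=south; q=Y].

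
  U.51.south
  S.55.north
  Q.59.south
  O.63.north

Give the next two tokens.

Letter: letters move back 2 places in the alphabet; U, S, Q, O → M → K.
Second component: +4 each step; 51, 55, 59, 63 → 67 → 71.
Direction goes south, north, south, north → south → north (alternates south ↔ north).
Putting the parts together: M.67.south and then K.71.north.

M.67.south, K.71.north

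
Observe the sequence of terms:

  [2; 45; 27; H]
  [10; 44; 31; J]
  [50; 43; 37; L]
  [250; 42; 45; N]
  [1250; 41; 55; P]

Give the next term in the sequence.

[6250; 40; 67; R]

First component: 2, 10, 50, 250, 1250 → 6250 (×5 each step).
Second component — −1 each step: 45, 44, 43, 42, 41 → 40.
Third component goes 27, 31, 37, 45, 55 → 67 (differences are 4, 6, 8, … (increasing by 2 each time)).
Letter: letters move forward 2 places in the alphabet; H, J, L, N, P → R.
Combining the parts gives [6250; 40; 67; R].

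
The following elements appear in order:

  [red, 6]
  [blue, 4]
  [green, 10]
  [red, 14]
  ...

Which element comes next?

[blue, 24]

Colour — repeats red → blue → green: red, blue, green, red → blue.
Second slot: each term is the sum of the two before it, so 6, 4, 10, 14 → 24.
Putting it together: [blue, 24].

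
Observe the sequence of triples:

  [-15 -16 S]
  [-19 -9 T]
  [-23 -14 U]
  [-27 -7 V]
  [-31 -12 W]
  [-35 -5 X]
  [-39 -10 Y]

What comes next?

[-43 -3 Z]

First part: −4 each step; -15, -19, -23, -27, -31, -35, -39 → -43.
Second part goes -16, -9, -14, -7, -12, -5, -10 → -3 (alternating steps +7, −5, +7, −5, …).
Letter goes S, T, U, V, W, X, Y → Z (letters move forward 1 place in the alphabet).
Putting it together: [-43 -3 Z].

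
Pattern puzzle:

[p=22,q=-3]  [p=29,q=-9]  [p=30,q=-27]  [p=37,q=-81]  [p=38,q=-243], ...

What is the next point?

[p=45,q=-729]

P goes 22, 29, 30, 37, 38 → 45 (alternating steps +7, +1, +7, +1, …).
Q — ×3 each step: -3, -9, -27, -81, -243 → -729.
Putting it together: [p=45,q=-729].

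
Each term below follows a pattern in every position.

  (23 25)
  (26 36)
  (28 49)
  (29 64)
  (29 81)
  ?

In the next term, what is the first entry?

First entry — differences are 3, 2, 1, … (decreasing by 1 each time): 23, 26, 28, 29, 29 → 28.

28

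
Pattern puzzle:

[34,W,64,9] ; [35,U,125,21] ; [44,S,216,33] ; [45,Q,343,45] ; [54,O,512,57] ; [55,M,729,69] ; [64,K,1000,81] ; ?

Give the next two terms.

[65,I,1331,93], [74,G,1728,105]

First slot: alternating steps +1, +9, +1, +9, …; 34, 35, 44, 45, 54, 55, 64 → 65 → 74.
Letter: W, U, S, Q, O, M, K → I → G (letters move back 2 places in the alphabet).
Third slot: perfect cubes: 4³, 5³, 6³, …; 64, 125, 216, 343, 512, 729, 1000 → 1331 → 1728.
Fourth slot: +12 each step, so 9, 21, 33, 45, 57, 69, 81 → 93 → 105.
So the next two terms are [65,I,1331,93] and [74,G,1728,105].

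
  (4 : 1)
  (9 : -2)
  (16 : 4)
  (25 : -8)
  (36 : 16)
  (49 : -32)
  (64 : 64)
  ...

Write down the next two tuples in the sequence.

(81 : -128), (100 : 256)

First value — perfect squares: 2², 3², 4², …: 4, 9, 16, 25, 36, 49, 64 → 81 → 100.
Second value: ×(-2) each step; 1, -2, 4, -8, 16, -32, 64 → -128 → 256.
Putting the parts together: (81 : -128) and then (100 : 256).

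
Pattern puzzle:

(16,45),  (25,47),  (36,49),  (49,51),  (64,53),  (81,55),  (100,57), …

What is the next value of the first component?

First component — perfect squares: 4², 5², 6², …: 16, 25, 36, 49, 64, 81, 100 → 121.

121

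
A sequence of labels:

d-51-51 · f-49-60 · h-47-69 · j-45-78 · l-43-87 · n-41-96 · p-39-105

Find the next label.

r-37-114

Letter goes d, f, h, j, l, n, p → r (letters move forward 2 places in the alphabet).
Second component: −2 each step; 51, 49, 47, 45, 43, 41, 39 → 37.
Third component: 51, 60, 69, 78, 87, 96, 105 → 114 (+9 each step).
Putting it together: r-37-114.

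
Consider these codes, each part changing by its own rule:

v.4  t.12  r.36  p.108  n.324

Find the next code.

l.972

Letter — letters move back 2 places in the alphabet: v, t, r, p, n → l.
Second component — ×3 each step: 4, 12, 36, 108, 324 → 972.
Combining the parts gives l.972.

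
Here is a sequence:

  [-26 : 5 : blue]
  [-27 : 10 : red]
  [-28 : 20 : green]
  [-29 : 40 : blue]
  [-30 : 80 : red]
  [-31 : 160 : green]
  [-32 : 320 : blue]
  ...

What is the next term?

[-33 : 640 : red]

First coordinate: −1 each step, so -26, -27, -28, -29, -30, -31, -32 → -33.
Second coordinate: ×2 each step; 5, 10, 20, 40, 80, 160, 320 → 640.
For the colour, repeats blue → red → green: blue, red, green, blue, red, green, blue → red.
Putting it together: [-33 : 640 : red].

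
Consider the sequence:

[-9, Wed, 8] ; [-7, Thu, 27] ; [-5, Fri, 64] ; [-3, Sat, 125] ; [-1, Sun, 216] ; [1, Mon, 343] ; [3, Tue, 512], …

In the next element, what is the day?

Wed

First slot: -9, -7, -5, -3, -1, 1, 3 → 5 (+2 each step).
Day: runs through the weekdays Mon→Sun; Wed, Thu, Fri, Sat, Sun, Mon, Tue → Wed.
For the third slot, perfect cubes: 2³, 3³, 4³, …: 8, 27, 64, 125, 216, 343, 512 → 729.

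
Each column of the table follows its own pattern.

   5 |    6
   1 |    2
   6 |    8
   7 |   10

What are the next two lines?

For the first component, each term is the sum of the two before it: 5, 1, 6, 7 → 13 → 20.
For the second component, each term is the sum of the two before it: 6, 2, 8, 10 → 18 → 28.
So the next two lines are 13  18 and 20  28.

13  18; 20  28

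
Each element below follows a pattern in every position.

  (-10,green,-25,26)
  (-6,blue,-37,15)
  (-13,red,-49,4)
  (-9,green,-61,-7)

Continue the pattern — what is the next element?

First slot goes -10, -6, -13, -9 → -16 (alternating steps +4, −7, +4, −7, …).
Colour: repeats green → blue → red, so green, blue, red, green → blue.
Third slot — −12 each step: -25, -37, -49, -61 → -73.
Fourth slot: −11 each step, so 26, 15, 4, -7 → -18.
Combining the parts gives (-16,blue,-73,-18).

(-16,blue,-73,-18)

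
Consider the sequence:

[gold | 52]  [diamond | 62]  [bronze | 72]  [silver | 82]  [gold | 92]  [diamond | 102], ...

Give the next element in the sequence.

[bronze | 112]

Rank — repeats gold → diamond → bronze → silver: gold, diamond, bronze, silver, gold, diamond → bronze.
Second slot goes 52, 62, 72, 82, 92, 102 → 112 (+10 each step).
So the next element is [bronze | 112].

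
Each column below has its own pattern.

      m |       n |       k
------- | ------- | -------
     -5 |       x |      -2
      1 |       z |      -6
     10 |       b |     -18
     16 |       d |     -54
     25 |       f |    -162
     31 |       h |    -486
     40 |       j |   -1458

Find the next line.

46  l  -4374

For the column m, alternating steps +6, +9, +6, +9, …: -5, 1, 10, 16, 25, 31, 40 → 46.
Column n: letters move forward 2 places in the alphabet, wrapping Z→A, so x, z, b, d, f, h, j → l.
Column k: ×3 each step; -2, -6, -18, -54, -162, -486, -1458 → -4374.
Putting it together: 46  l  -4374.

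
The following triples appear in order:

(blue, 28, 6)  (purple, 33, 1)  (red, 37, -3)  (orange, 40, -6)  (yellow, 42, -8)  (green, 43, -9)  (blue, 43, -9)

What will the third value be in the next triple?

Colour goes blue, purple, red, orange, yellow, green, blue → purple (repeats blue → purple → red → orange → yellow → green).
Second value — differences are 5, 4, 3, … (decreasing by 1 each time): 28, 33, 37, 40, 42, 43, 43 → 42.
Third value — together with the second value always sums to 34: 6, 1, -3, -6, -8, -9, -9 → -8.

-8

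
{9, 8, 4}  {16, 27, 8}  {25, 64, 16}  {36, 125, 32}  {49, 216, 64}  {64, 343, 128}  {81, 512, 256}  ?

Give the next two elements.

First entry: 9, 16, 25, 36, 49, 64, 81 → 100 → 121 (perfect squares: 3², 4², 5², …).
Second entry: perfect cubes: 2³, 3³, 4³, …, so 8, 27, 64, 125, 216, 343, 512 → 729 → 1000.
Third entry: ×2 each step; 4, 8, 16, 32, 64, 128, 256 → 512 → 1024.
Putting the parts together: {100, 729, 512} and then {121, 1000, 1024}.

{100, 729, 512}, {121, 1000, 1024}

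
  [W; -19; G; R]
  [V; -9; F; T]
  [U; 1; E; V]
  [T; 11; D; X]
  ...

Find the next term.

[S; 21; C; Z]

First letter — letters move back 1 place in the alphabet: W, V, U, T → S.
Second slot goes -19, -9, 1, 11 → 21 (+10 each step).
Second letter goes G, F, E, D → C (letters move back 1 place in the alphabet).
Third letter goes R, T, V, X → Z (letters move forward 2 places in the alphabet).
So the next term is [S; 21; C; Z].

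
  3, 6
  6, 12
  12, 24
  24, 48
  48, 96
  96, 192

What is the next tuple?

First part goes 3, 6, 12, 24, 48, 96 → 192 (×2 each step).
Second part — always 2 × the first part: 6, 12, 24, 48, 96, 192 → 384.
So the next tuple is 192, 384.

192, 384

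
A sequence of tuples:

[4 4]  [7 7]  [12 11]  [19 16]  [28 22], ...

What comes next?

First entry: differences are 3, 5, 7, … (increasing by 2 each time), so 4, 7, 12, 19, 28 → 39.
Second entry goes 4, 7, 11, 16, 22 → 29 (differences are 3, 4, 5, … (increasing by 1 each time)).
Putting it together: [39 29].

[39 29]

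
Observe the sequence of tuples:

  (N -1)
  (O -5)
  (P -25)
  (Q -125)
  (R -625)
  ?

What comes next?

Letter: letters move forward 1 place in the alphabet; N, O, P, Q, R → S.
Second component: -1, -5, -25, -125, -625 → -3125 (×5 each step).
Combining the parts gives (S -3125).

(S -3125)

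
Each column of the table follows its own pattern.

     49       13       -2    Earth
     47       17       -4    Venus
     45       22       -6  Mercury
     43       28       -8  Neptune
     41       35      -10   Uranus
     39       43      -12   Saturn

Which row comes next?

37  52  -14  Jupiter

First component: 49, 47, 45, 43, 41, 39 → 37 (−2 each step).
Second component: differences are 4, 5, 6, … (increasing by 1 each time); 13, 17, 22, 28, 35, 43 → 52.
Third component: −2 each step, so -2, -4, -6, -8, -10, -12 → -14.
Planet: Earth, Venus, Mercury, Neptune, Uranus, Saturn → Jupiter (runs backward through the planets Mercury→Neptune).
So the next row is 37  52  -14  Jupiter.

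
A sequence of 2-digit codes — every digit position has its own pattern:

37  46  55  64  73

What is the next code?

For the first digit, +1 each step, mod 10: 3, 4, 5, 6, 7 → 8.
For the second digit, −1 each step, mod 10: 7, 6, 5, 4, 3 → 2.
Combining the parts gives 82.

82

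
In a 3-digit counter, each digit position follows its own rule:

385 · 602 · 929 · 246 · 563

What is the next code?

First digit goes 3, 6, 9, 2, 5 → 8 (+3 each step, mod 10).
Second digit: +2 each step, mod 10, so 8, 0, 2, 4, 6 → 8.
Third digit: 5, 2, 9, 6, 3 → 0 (−3 each step, mod 10).
So the next code is 880.

880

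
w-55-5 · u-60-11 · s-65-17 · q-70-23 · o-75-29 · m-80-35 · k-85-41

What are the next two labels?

Letter goes w, u, s, q, o, m, k → i → g (letters move back 2 places in the alphabet).
Second component: 55, 60, 65, 70, 75, 80, 85 → 90 → 95 (+5 each step).
Third component: +6 each step, so 5, 11, 17, 23, 29, 35, 41 → 47 → 53.
So the next two labels are i-90-47 and g-95-53.

i-90-47, g-95-53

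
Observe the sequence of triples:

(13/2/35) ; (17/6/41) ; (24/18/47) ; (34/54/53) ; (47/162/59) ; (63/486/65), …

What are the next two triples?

First component — differences are 4, 7, 10, … (increasing by 3 each time): 13, 17, 24, 34, 47, 63 → 82 → 104.
Second component: ×3 each step, so 2, 6, 18, 54, 162, 486 → 1458 → 4374.
Third component: +6 each step; 35, 41, 47, 53, 59, 65 → 71 → 77.
So the next two triples are (82/1458/71) and (104/4374/77).

(82/1458/71), (104/4374/77)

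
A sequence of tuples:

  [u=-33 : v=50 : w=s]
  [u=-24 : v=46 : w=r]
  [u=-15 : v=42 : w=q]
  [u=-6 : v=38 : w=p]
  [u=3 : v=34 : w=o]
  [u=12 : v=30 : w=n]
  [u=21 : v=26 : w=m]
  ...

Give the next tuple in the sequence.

U: +9 each step; -33, -24, -15, -6, 3, 12, 21 → 30.
V goes 50, 46, 42, 38, 34, 30, 26 → 22 (−4 each step).
For the w, letters move back 1 place in the alphabet: s, r, q, p, o, n, m → l.
Combining the parts gives [u=30 : v=22 : w=l].

[u=30 : v=22 : w=l]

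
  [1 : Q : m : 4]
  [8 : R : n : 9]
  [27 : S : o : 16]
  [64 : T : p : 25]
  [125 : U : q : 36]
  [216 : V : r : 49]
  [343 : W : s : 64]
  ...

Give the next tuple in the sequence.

[512 : X : t : 81]

First slot: perfect cubes: 1³, 2³, 3³, …, so 1, 8, 27, 64, 125, 216, 343 → 512.
First letter: letters move forward 1 place in the alphabet, so Q, R, S, T, U, V, W → X.
Second letter goes m, n, o, p, q, r, s → t (letters move forward 1 place in the alphabet).
Fourth slot: perfect squares: 2², 3², 4², …, so 4, 9, 16, 25, 36, 49, 64 → 81.
Putting it together: [512 : X : t : 81].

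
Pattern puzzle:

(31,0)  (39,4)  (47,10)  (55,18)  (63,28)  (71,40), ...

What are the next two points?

(79,54), (87,70)

First coordinate — +8 each step: 31, 39, 47, 55, 63, 71 → 79 → 87.
Second coordinate: differences are 4, 6, 8, … (increasing by 2 each time); 0, 4, 10, 18, 28, 40 → 54 → 70.
So the next two points are (79,54) and (87,70).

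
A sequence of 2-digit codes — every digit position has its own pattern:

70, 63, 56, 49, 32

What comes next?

First digit: 7, 6, 5, 4, 3 → 2 (−1 each step, mod 10).
Second digit: 0, 3, 6, 9, 2 → 5 (+3 each step, mod 10).
Putting it together: 25.

25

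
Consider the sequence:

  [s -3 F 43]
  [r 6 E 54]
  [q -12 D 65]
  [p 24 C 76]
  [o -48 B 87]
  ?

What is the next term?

[n 96 A 98]

For the first letter, letters move back 1 place in the alphabet: s, r, q, p, o → n.
Second part goes -3, 6, -12, 24, -48 → 96 (×(-2) each step).
Second letter: F, E, D, C, B → A (letters move back 1 place in the alphabet).
Fourth part: +11 each step, so 43, 54, 65, 76, 87 → 98.
So the next term is [n 96 A 98].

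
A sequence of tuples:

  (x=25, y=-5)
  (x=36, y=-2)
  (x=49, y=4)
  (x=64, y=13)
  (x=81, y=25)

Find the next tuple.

X: perfect squares: 5², 6², 7², …; 25, 36, 49, 64, 81 → 100.
Y — differences are 3, 6, 9, … (increasing by 3 each time): -5, -2, 4, 13, 25 → 40.
Putting it together: (x=100, y=40).

(x=100, y=40)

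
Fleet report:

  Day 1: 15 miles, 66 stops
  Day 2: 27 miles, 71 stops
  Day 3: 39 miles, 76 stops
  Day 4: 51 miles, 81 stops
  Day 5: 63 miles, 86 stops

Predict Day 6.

75 miles, 91 stops

Miles: +12 each step, so 15, 27, 39, 51, 63 → 75.
Stops: +5 each step; 66, 71, 76, 81, 86 → 91.
Combining the parts gives 75 miles, 91 stops.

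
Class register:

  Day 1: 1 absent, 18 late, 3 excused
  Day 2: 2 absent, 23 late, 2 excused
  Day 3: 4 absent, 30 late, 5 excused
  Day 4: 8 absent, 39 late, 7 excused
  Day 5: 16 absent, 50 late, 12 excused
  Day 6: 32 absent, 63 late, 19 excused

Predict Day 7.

64 absent, 78 late, 31 excused

Absent: ×2 each step; 1, 2, 4, 8, 16, 32 → 64.
Late: 18, 23, 30, 39, 50, 63 → 78 (differences are 5, 7, 9, … (increasing by 2 each time)).
Excused goes 3, 2, 5, 7, 12, 19 → 31 (each term is the sum of the two before it).
Putting it together: 64 absent, 78 late, 31 excused.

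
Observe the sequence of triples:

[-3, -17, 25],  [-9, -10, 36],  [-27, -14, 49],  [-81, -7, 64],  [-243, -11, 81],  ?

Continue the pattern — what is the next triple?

First coordinate: ×3 each step, so -3, -9, -27, -81, -243 → -729.
Second coordinate — alternating steps +7, −4, +7, −4, …: -17, -10, -14, -7, -11 → -4.
Third coordinate: perfect squares: 5², 6², 7², …, so 25, 36, 49, 64, 81 → 100.
So the next triple is [-729, -4, 100].

[-729, -4, 100]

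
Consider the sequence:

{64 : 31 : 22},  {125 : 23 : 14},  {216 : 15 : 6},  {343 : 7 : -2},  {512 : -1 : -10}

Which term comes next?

{729 : -9 : -18}

First entry: 64, 125, 216, 343, 512 → 729 (perfect cubes: 4³, 5³, 6³, …).
Second entry: 31, 23, 15, 7, -1 → -9 (−8 each step).
Third entry — always 9 less than the second entry: 22, 14, 6, -2, -10 → -18.
Putting it together: {729 : -9 : -18}.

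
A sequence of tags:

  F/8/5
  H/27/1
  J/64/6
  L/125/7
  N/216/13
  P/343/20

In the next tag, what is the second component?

512

Letter — letters move forward 2 places in the alphabet: F, H, J, L, N, P → R.
For the second component, perfect cubes: 2³, 3³, 4³, …: 8, 27, 64, 125, 216, 343 → 512.
Third component — each term is the sum of the two before it: 5, 1, 6, 7, 13, 20 → 33.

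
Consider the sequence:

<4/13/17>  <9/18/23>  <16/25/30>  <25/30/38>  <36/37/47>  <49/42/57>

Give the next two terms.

First part: perfect squares: 2², 3², 4², …; 4, 9, 16, 25, 36, 49 → 64 → 81.
Second part: alternating steps +5, +7, +5, +7, …, so 13, 18, 25, 30, 37, 42 → 49 → 54.
Third part: differences are 6, 7, 8, … (increasing by 1 each time); 17, 23, 30, 38, 47, 57 → 68 → 80.
Putting the parts together: <64/49/68> and then <81/54/80>.

<64/49/68>, <81/54/80>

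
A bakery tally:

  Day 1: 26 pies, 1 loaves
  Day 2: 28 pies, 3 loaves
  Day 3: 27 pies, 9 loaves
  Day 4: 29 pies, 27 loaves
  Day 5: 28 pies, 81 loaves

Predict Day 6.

30 pies, 243 loaves

Pies: 26, 28, 27, 29, 28 → 30 (alternating steps +2, −1, +2, −1, …).
For the loaves, ×3 each step: 1, 3, 9, 27, 81 → 243.
So the next row is 30 pies, 243 loaves.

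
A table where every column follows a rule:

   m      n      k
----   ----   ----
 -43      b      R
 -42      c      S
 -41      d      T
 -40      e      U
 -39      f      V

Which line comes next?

Column m: +1 each step, so -43, -42, -41, -40, -39 → -38.
Column n — letters move forward 1 place in the alphabet: b, c, d, e, f → g.
Column k: R, S, T, U, V → W (letters move forward 1 place in the alphabet).
Combining the parts gives -38  g  W.

-38  g  W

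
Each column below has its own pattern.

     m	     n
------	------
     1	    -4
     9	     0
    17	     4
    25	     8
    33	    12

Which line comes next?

41  16

Column m goes 1, 9, 17, 25, 33 → 41 (+8 each step).
Column n: -4, 0, 4, 8, 12 → 16 (+4 each step).
So the next line is 41  16.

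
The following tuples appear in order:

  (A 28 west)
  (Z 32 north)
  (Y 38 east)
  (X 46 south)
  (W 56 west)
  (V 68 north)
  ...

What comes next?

(U 82 east)

Letter goes A, Z, Y, X, W, V → U (letters move back 1 place in the alphabet, wrapping A→Z).
Second value: 28, 32, 38, 46, 56, 68 → 82 (differences are 4, 6, 8, … (increasing by 2 each time)).
Direction — repeats west → north → east → south: west, north, east, south, west, north → east.
So the next tuple is (U 82 east).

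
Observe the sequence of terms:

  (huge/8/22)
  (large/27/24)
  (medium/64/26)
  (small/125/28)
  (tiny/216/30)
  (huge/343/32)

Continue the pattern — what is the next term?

Size: repeats huge → large → medium → small → tiny, so huge, large, medium, small, tiny, huge → large.
Second entry — perfect cubes: 2³, 3³, 4³, …: 8, 27, 64, 125, 216, 343 → 512.
Third entry: +2 each step; 22, 24, 26, 28, 30, 32 → 34.
So the next term is (large/512/34).

(large/512/34)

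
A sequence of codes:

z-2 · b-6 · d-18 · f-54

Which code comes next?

For the letter, letters move forward 2 places in the alphabet, wrapping Z→A: z, b, d, f → h.
Second component: ×3 each step; 2, 6, 18, 54 → 162.
Putting it together: h-162.

h-162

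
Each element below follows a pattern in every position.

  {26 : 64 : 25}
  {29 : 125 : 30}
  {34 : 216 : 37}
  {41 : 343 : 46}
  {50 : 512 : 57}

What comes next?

First slot: differences are 3, 5, 7, … (increasing by 2 each time); 26, 29, 34, 41, 50 → 61.
For the second slot, perfect cubes: 4³, 5³, 6³, …: 64, 125, 216, 343, 512 → 729.
For the third slot, differences are 5, 7, 9, … (increasing by 2 each time): 25, 30, 37, 46, 57 → 70.
Combining the parts gives {61 : 729 : 70}.

{61 : 729 : 70}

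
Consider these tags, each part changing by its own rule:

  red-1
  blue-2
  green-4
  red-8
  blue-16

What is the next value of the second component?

Second component — ×2 each step: 1, 2, 4, 8, 16 → 32.

32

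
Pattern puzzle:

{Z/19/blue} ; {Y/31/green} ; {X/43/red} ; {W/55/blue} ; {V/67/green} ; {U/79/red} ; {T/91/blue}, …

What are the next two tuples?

{S/103/green}, {R/115/red}

Letter — letters move back 1 place in the alphabet: Z, Y, X, W, V, U, T → S → R.
Second component: +12 each step; 19, 31, 43, 55, 67, 79, 91 → 103 → 115.
Colour: repeats blue → green → red, so blue, green, red, blue, green, red, blue → green → red.
Putting the parts together: {S/103/green} and then {R/115/red}.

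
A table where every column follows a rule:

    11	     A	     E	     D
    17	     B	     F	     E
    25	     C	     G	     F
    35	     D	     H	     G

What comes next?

47  E  I  H

First component: 11, 17, 25, 35 → 47 (differences are 6, 8, 10, … (increasing by 2 each time)).
First letter: letters move forward 1 place in the alphabet, so A, B, C, D → E.
Second letter: E, F, G, H → I (letters move forward 1 place in the alphabet).
For the third letter, letters move forward 1 place in the alphabet: D, E, F, G → H.
So the next row is 47  E  I  H.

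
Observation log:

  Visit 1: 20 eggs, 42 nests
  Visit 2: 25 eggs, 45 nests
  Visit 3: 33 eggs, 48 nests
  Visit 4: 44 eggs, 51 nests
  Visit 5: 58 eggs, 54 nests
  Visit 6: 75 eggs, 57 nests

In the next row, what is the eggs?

95

Eggs: differences are 5, 8, 11, … (increasing by 3 each time); 20, 25, 33, 44, 58, 75 → 95.
For the nests, +3 each step: 42, 45, 48, 51, 54, 57 → 60.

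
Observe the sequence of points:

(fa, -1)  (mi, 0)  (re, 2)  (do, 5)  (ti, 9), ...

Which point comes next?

(la, 14)

Note goes fa, mi, re, do, ti → la (runs backward through the solfège scale do→ti).
Second part: differences are 1, 2, 3, … (increasing by 1 each time), so -1, 0, 2, 5, 9 → 14.
Combining the parts gives (la, 14).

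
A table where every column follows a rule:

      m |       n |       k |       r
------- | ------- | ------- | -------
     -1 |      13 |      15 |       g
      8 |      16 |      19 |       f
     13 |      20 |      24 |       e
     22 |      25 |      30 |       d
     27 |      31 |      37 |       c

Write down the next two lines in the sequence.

36  38  45  b; 41  46  54  a

Column m: alternating steps +9, +5, +9, +5, …; -1, 8, 13, 22, 27 → 36 → 41.
Column n: 13, 16, 20, 25, 31 → 38 → 46 (differences are 3, 4, 5, … (increasing by 1 each time)).
Column k: differences are 4, 5, 6, … (increasing by 1 each time), so 15, 19, 24, 30, 37 → 45 → 54.
Column r — letters move back 1 place in the alphabet: g, f, e, d, c → b → a.
Putting the parts together: 36  38  45  b and then 41  46  54  a.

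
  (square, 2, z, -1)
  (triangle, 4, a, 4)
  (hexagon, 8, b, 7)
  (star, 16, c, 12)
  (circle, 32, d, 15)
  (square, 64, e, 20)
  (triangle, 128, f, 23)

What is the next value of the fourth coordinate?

Shape: repeats square → triangle → hexagon → star → circle, so square, triangle, hexagon, star, circle, square, triangle → hexagon.
Second coordinate — ×2 each step: 2, 4, 8, 16, 32, 64, 128 → 256.
Letter: letters move forward 1 place in the alphabet, wrapping Z→A; z, a, b, c, d, e, f → g.
Fourth coordinate — alternating steps +5, +3, +5, +3, …: -1, 4, 7, 12, 15, 20, 23 → 28.

28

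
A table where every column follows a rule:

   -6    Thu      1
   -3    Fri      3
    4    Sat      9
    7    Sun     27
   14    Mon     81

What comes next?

First component — alternating steps +3, +7, +3, +7, …: -6, -3, 4, 7, 14 → 17.
Day: runs through the weekdays Mon→Sun; Thu, Fri, Sat, Sun, Mon → Tue.
Third component: ×3 each step; 1, 3, 9, 27, 81 → 243.
Combining the parts gives 17  Tue  243.

17  Tue  243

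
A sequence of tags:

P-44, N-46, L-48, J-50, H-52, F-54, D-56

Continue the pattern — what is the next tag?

Letter: P, N, L, J, H, F, D → B (letters move back 2 places in the alphabet).
Second component goes 44, 46, 48, 50, 52, 54, 56 → 58 (+2 each step).
Combining the parts gives B-58.

B-58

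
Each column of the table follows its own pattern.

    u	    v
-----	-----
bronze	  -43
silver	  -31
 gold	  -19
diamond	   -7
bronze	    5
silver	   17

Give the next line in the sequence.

gold  29

Column u: repeats bronze → silver → gold → diamond; bronze, silver, gold, diamond, bronze, silver → gold.
For the column v, +12 each step: -43, -31, -19, -7, 5, 17 → 29.
Combining the parts gives gold  29.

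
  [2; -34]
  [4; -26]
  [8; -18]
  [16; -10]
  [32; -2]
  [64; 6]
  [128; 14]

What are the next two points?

First entry goes 2, 4, 8, 16, 32, 64, 128 → 256 → 512 (×2 each step).
Second entry goes -34, -26, -18, -10, -2, 6, 14 → 22 → 30 (+8 each step).
So the next two points are [256; 22] and [512; 30].

[256; 22], [512; 30]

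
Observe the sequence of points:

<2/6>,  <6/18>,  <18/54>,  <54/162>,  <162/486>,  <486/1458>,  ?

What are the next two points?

<1458/4374>, <4374/13122>

First coordinate: ×3 each step; 2, 6, 18, 54, 162, 486 → 1458 → 4374.
Second coordinate — always 3 × the first coordinate: 6, 18, 54, 162, 486, 1458 → 4374 → 13122.
Putting the parts together: <1458/4374> and then <4374/13122>.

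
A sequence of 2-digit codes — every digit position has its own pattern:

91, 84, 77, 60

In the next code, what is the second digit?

3

For the first digit, −1 each step, mod 10: 9, 8, 7, 6 → 5.
Second digit: +3 each step, mod 10, so 1, 4, 7, 0 → 3.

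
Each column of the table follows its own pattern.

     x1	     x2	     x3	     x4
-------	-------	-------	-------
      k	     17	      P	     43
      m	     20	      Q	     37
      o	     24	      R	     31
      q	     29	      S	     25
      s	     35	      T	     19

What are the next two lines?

u  42  U  13; w  50  V  7

Column x1 goes k, m, o, q, s → u → w (letters move forward 2 places in the alphabet).
For the column x2, differences are 3, 4, 5, … (increasing by 1 each time): 17, 20, 24, 29, 35 → 42 → 50.
Column x3: letters move forward 1 place in the alphabet, so P, Q, R, S, T → U → V.
Column x4: 43, 37, 31, 25, 19 → 13 → 7 (−6 each step).
Putting the parts together: u  42  U  13 and then w  50  V  7.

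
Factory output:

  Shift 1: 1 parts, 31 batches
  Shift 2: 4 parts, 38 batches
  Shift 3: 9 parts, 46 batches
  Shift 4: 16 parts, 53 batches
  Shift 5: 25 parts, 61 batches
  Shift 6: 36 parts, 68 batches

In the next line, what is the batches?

76

Parts: perfect squares: 1², 2², 3², …; 1, 4, 9, 16, 25, 36 → 49.
Batches: alternating steps +7, +8, +7, +8, …; 31, 38, 46, 53, 61, 68 → 76.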